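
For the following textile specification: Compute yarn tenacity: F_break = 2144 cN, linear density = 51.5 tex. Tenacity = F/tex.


Formula: Tenacity = Breaking force / Linear density
Tenacity = 2144 cN / 51.5 tex
Tenacity = 41.63 cN/tex

41.63 cN/tex


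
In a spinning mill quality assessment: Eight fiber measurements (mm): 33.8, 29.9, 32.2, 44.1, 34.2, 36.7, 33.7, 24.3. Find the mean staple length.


Formula: Mean = sum of lengths / count
Sum = 33.8 + 29.9 + 32.2 + 44.1 + 34.2 + 36.7 + 33.7 + 24.3
Sum = 268.9 mm
Mean = 268.9 / 8 = 33.61 mm

33.61 mm


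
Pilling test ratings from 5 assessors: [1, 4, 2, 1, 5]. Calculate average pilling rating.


Formula: Mean = sum / count
Sum = 1 + 4 + 2 + 1 + 5 = 13
Mean = 13 / 5 = 2.6

2.6


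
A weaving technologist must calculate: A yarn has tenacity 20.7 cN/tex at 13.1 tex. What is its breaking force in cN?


Formula: Breaking force = Tenacity * Linear density
F = 20.7 cN/tex * 13.1 tex
F = 271.17 cN

271.17 cN


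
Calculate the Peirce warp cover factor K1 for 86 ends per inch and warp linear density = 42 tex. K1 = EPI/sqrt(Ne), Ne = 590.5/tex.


Formula: K1 = EPI / sqrt(Ne), with Ne = 590.5 / tex_warp
Step 1: Ne = 590.5 / 42 = 14.06
Step 2: sqrt(Ne) = sqrt(14.06) = 3.7497
Step 3: K1 = 86 / 3.7497 = 22.9

22.9


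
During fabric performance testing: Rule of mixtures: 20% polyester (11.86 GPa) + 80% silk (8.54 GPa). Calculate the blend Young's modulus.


Formula: Blend property = (fraction_A * property_A) + (fraction_B * property_B)
Step 1: Contribution A = 20/100 * 11.86 GPa = 2.372 GPa
Step 2: Contribution B = 80/100 * 8.54 GPa = 6.832 GPa
Step 3: Blend Young's modulus = 2.372 + 6.832 = 9.204 GPa

9.204 GPa


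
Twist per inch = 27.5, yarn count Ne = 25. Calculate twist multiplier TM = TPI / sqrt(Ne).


Formula: TM = TPI / sqrt(Ne)
Step 1: sqrt(Ne) = sqrt(25) = 5
Step 2: TM = 27.5 / 5 = 5.50

5.50 TM


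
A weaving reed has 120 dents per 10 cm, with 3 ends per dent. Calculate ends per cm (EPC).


Formula: EPC = (dents per 10 cm * ends per dent) / 10
Step 1: Total ends per 10 cm = 120 * 3 = 360
Step 2: EPC = 360 / 10 = 36.0 ends/cm

36.0 ends/cm


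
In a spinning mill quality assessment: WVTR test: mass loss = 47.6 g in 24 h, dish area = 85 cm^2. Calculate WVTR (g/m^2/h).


Formula: WVTR = mass_loss / (area * time)
Step 1: Convert area: 85 cm^2 = 0.0085 m^2
Step 2: WVTR = 47.6 g / (0.0085 m^2 * 24 h)
Step 3: WVTR = 47.6 / 0.204 = 233.3 g/m^2/h

233.3 g/m^2/h


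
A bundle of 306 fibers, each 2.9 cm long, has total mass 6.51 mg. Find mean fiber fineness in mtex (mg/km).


Formula: fineness (mtex) = mass (mg) / total length (km) = (mass_mg / total_length_m) * 1000
Step 1: Convert fiber length: 2.9 cm = 0.029 m
Step 2: Total fiber length = 306 * 0.029 = 8.874 m
Step 3: Linear density = 6.51 mg / 8.874 m = 0.7336 mg/m
Step 4: fineness = 0.7336 * 1000 = 733.6 mtex

733.6 mtex


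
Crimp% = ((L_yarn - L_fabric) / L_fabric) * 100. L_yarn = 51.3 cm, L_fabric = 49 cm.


Formula: Crimp% = ((L_yarn - L_fabric) / L_fabric) * 100
Step 1: Extension = 51.3 - 49 = 2.3 cm
Step 2: Crimp% = (2.3 / 49) * 100
Step 3: Crimp% = 0.046939 * 100 = 4.6939% ≈ 4.7%

4.7%


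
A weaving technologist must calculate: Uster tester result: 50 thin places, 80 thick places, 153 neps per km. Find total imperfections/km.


Formula: Total = thin places + thick places + neps
Total = 50 + 80 + 153
Total = 283 imperfections/km

283 imperfections/km


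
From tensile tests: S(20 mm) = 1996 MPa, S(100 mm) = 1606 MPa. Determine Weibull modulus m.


Formula: m = ln(L1/L2) / ln(S2/S1)
Step 1: ln(L1/L2) = ln(20/100) = -1.60944
Step 2: S2/S1 = 1606/1996 = 0.80461
Step 3: ln(S2/S1) = ln(0.80461) = -0.21740
Step 4: m = -1.60944 / -0.21740 = 7.40

7.40 (Weibull m)


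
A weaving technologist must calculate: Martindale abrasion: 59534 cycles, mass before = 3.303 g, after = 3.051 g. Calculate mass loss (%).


Formula: Mass loss% = ((m_before - m_after) / m_before) * 100
Step 1: Mass loss = 3.303 - 3.051 = 0.252 g
Step 2: Ratio = 0.252 / 3.303 = 0.0762943
Step 3: Mass loss% = 0.0762943 * 100 = 7.62943% ≈ 7.63%

7.63%


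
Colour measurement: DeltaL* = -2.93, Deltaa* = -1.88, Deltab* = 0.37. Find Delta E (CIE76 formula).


Formula: Delta E = sqrt(dL*^2 + da*^2 + db*^2)
Step 1: dL*^2 = (-2.93)^2 = 8.5849
Step 2: da*^2 = (-1.88)^2 = 3.5344
Step 3: db*^2 = 0.37^2 = 0.1369
Step 4: Sum = 8.5849 + 3.5344 + 0.1369 = 12.2562
Step 5: Delta E = sqrt(12.2562) = 3.5

3.5 Delta E


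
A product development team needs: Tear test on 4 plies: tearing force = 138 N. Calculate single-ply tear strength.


Formula: Per-ply strength = Total force / Number of plies
Per-ply = 138 N / 4
Per-ply = 34.5 N

34.5 N


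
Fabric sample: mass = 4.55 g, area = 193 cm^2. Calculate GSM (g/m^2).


Formula: GSM = mass_g / area_m2
Step 1: Convert area: 193 cm^2 = 193 / 10000 = 0.0193 m^2
Step 2: GSM = 4.55 g / 0.0193 m^2 = 235.8 g/m^2

235.8 g/m^2


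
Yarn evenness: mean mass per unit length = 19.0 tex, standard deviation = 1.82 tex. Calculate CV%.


Formula: CV% = (standard deviation / mean) * 100
Step 1: Ratio = 1.82 / 19.0 = 0.095789
Step 2: CV% = 0.095789 * 100 = 9.5789% ≈ 9.6%

9.6%


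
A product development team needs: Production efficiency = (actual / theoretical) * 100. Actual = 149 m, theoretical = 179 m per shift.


Formula: Efficiency% = (Actual output / Theoretical output) * 100
Efficiency% = (149 / 179) * 100
Efficiency% = 0.832402 * 100 = 83.2402% ≈ 83.2%

83.2%


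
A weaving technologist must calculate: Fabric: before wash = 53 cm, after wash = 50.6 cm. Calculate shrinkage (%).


Formula: Shrinkage% = ((L_before - L_after) / L_before) * 100
Step 1: Shrinkage = 53 - 50.6 = 2.4 cm
Step 2: Shrinkage% = (2.4 / 53) * 100
Step 3: Shrinkage% = 0.045283 * 100 = 4.5283% ≈ 4.5%

4.5%


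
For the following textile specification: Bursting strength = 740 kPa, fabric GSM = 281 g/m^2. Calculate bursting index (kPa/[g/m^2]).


Formula: Bursting Index = Bursting Strength / Fabric GSM
BI = 740 kPa / 281 g/m^2
BI = 2.633 kPa/(g/m^2)

2.633 kPa/(g/m^2)


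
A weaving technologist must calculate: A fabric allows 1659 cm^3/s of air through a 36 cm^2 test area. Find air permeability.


Formula: Air Permeability = Airflow / Test Area
AP = 1659 cm^3/s / 36 cm^2
AP = 46.1 cm^3/s/cm^2

46.1 cm^3/s/cm^2


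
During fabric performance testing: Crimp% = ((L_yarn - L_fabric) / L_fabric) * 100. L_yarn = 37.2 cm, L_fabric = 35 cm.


Formula: Crimp% = ((L_yarn - L_fabric) / L_fabric) * 100
Step 1: Extension = 37.2 - 35 = 2.2 cm
Step 2: Crimp% = (2.2 / 35) * 100
Step 3: Crimp% = 0.062857 * 100 = 6.2857% ≈ 6.3%

6.3%


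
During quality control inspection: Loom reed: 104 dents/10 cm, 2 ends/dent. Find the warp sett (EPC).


Formula: EPC = (dents per 10 cm * ends per dent) / 10
Step 1: Total ends per 10 cm = 104 * 2 = 208
Step 2: EPC = 208 / 10 = 20.8 ends/cm

20.8 ends/cm


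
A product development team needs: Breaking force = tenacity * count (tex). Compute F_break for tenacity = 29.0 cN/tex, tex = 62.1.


Formula: Breaking force = Tenacity * Linear density
F = 29.0 cN/tex * 62.1 tex
F = 1800.90 cN

1800.90 cN


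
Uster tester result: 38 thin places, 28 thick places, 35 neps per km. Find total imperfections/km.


Formula: Total = thin places + thick places + neps
Total = 38 + 28 + 35
Total = 101 imperfections/km

101 imperfections/km


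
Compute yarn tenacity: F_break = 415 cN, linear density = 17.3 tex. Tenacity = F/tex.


Formula: Tenacity = Breaking force / Linear density
Tenacity = 415 cN / 17.3 tex
Tenacity = 23.99 cN/tex

23.99 cN/tex


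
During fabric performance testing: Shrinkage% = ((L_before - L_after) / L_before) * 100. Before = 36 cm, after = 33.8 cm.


Formula: Shrinkage% = ((L_before - L_after) / L_before) * 100
Step 1: Shrinkage = 36 - 33.8 = 2.2 cm
Step 2: Shrinkage% = (2.2 / 36) * 100
Step 3: Shrinkage% = 0.061111 * 100 = 6.1111% ≈ 6.1%

6.1%


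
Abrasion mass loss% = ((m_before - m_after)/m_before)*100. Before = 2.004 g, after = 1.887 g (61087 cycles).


Formula: Mass loss% = ((m_before - m_after) / m_before) * 100
Step 1: Mass loss = 2.004 - 1.887 = 0.117 g
Step 2: Ratio = 0.117 / 2.004 = 0.0583832
Step 3: Mass loss% = 0.0583832 * 100 = 5.83832% ≈ 5.84%

5.84%


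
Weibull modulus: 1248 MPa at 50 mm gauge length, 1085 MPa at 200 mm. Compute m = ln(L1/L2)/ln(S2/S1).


Formula: m = ln(L1/L2) / ln(S2/S1)
Step 1: ln(L1/L2) = ln(50/200) = -1.38629
Step 2: S2/S1 = 1085/1248 = 0.86939
Step 3: ln(S2/S1) = ln(0.86939) = -0.13996
Step 4: m = -1.38629 / -0.13996 = 9.90

9.90 (Weibull m)


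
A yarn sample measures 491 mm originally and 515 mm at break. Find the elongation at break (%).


Formula: Elongation (%) = ((L_break - L0) / L0) * 100
Step 1: Extension = 515 - 491 = 24 mm
Step 2: Elongation = (24 / 491) * 100
Step 3: Elongation = 0.04888 * 100 = 4.888% ≈ 4.9%

4.9%


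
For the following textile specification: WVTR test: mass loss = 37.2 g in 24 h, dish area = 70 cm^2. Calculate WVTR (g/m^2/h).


Formula: WVTR = mass_loss / (area * time)
Step 1: Convert area: 70 cm^2 = 0.007 m^2
Step 2: WVTR = 37.2 g / (0.007 m^2 * 24 h)
Step 3: WVTR = 37.2 / 0.168 = 221.4 g/m^2/h

221.4 g/m^2/h


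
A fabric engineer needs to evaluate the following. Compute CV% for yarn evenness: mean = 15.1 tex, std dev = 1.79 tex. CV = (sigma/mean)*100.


Formula: CV% = (standard deviation / mean) * 100
Step 1: Ratio = 1.79 / 15.1 = 0.118543
Step 2: CV% = 0.118543 * 100 = 11.8543% ≈ 11.9%

11.9%


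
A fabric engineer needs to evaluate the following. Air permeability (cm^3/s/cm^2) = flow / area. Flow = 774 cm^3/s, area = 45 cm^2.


Formula: Air Permeability = Airflow / Test Area
AP = 774 cm^3/s / 45 cm^2
AP = 17.2 cm^3/s/cm^2

17.2 cm^3/s/cm^2


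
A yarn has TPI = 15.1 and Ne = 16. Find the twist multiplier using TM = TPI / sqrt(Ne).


Formula: TM = TPI / sqrt(Ne)
Step 1: sqrt(Ne) = sqrt(16) = 4
Step 2: TM = 15.1 / 4 = 3.78

3.78 TM


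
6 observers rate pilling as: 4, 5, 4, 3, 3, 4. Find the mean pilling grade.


Formula: Mean = sum / count
Sum = 4 + 5 + 4 + 3 + 3 + 4 = 23
Mean = 23 / 6 = 3.8

3.8


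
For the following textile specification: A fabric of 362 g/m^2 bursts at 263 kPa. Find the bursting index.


Formula: Bursting Index = Bursting Strength / Fabric GSM
BI = 263 kPa / 362 g/m^2
BI = 0.727 kPa/(g/m^2)

0.727 kPa/(g/m^2)


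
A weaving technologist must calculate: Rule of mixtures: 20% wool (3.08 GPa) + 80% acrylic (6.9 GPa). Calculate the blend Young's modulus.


Formula: Blend property = (fraction_A * property_A) + (fraction_B * property_B)
Step 1: Contribution A = 20/100 * 3.08 GPa = 0.616 GPa
Step 2: Contribution B = 80/100 * 6.9 GPa = 5.52 GPa
Step 3: Blend Young's modulus = 0.616 + 5.52 = 6.136 GPa

6.136 GPa


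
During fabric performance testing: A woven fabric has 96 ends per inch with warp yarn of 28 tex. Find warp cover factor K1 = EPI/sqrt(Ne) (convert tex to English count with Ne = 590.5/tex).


Formula: K1 = EPI / sqrt(Ne), with Ne = 590.5 / tex_warp
Step 1: Ne = 590.5 / 28 = 21.089
Step 2: sqrt(Ne) = sqrt(21.089) = 4.5923
Step 3: K1 = 96 / 4.5923 = 20.9

20.9


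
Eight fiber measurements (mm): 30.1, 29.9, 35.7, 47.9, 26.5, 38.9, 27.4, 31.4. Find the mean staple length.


Formula: Mean = sum of lengths / count
Sum = 30.1 + 29.9 + 35.7 + 47.9 + 26.5 + 38.9 + 27.4 + 31.4
Sum = 267.8 mm
Mean = 267.8 / 8 = 33.48 mm

33.48 mm


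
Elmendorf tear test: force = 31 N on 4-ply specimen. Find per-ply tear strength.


Formula: Per-ply strength = Total force / Number of plies
Per-ply = 31 N / 4
Per-ply = 7.75 N

7.75 N


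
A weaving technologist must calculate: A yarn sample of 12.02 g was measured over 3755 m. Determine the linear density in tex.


Formula: Tex = (mass_g / length_m) * 1000
Substituting: Tex = (12.02 / 3755) * 1000
Intermediate: 12.02 / 3755 = 0.00320107 g/m
Tex = 0.00320107 * 1000 = 3.20 tex

3.20 tex


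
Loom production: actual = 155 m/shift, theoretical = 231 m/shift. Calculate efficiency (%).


Formula: Efficiency% = (Actual output / Theoretical output) * 100
Efficiency% = (155 / 231) * 100
Efficiency% = 0.670996 * 100 = 67.0996% ≈ 67.1%

67.1%


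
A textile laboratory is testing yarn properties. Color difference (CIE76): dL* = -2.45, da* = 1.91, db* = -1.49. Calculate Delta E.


Formula: Delta E = sqrt(dL*^2 + da*^2 + db*^2)
Step 1: dL*^2 = (-2.45)^2 = 6.0025
Step 2: da*^2 = 1.91^2 = 3.6481
Step 3: db*^2 = (-1.49)^2 = 2.2201
Step 4: Sum = 6.0025 + 3.6481 + 2.2201 = 11.8707
Step 5: Delta E = sqrt(11.8707) = 3.45

3.45 Delta E


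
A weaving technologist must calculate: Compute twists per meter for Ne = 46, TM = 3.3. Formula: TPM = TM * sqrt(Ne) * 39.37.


Formula: TPM = TM * sqrt(Ne) * 39.37
Step 1: sqrt(Ne) = sqrt(46) = 6.7823
Step 2: TM * sqrt(Ne) = 3.3 * 6.7823 = 22.3816
Step 3: TPM = 22.3816 * 39.37 = 881 twists/m

881 twists/m


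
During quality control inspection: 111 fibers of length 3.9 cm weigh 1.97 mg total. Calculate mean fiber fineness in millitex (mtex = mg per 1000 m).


Formula: fineness (mtex) = mass (mg) / total length (km) = (mass_mg / total_length_m) * 1000
Step 1: Convert fiber length: 3.9 cm = 0.039 m
Step 2: Total fiber length = 111 * 0.039 = 4.329 m
Step 3: Linear density = 1.97 mg / 4.329 m = 0.4551 mg/m
Step 4: fineness = 0.4551 * 1000 = 455.1 mtex

455.1 mtex


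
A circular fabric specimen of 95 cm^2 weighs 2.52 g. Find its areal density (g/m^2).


Formula: GSM = mass_g / area_m2
Step 1: Convert area: 95 cm^2 = 95 / 10000 = 0.0095 m^2
Step 2: GSM = 2.52 g / 0.0095 m^2 = 265.3 g/m^2

265.3 g/m^2


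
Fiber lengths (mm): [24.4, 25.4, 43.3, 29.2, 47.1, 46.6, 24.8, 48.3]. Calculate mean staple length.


Formula: Mean = sum of lengths / count
Sum = 24.4 + 25.4 + 43.3 + 29.2 + 47.1 + 46.6 + 24.8 + 48.3
Sum = 289.1 mm
Mean = 289.1 / 8 = 36.14 mm

36.14 mm


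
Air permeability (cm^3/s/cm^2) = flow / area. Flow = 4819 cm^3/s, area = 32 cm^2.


Formula: Air Permeability = Airflow / Test Area
AP = 4819 cm^3/s / 32 cm^2
AP = 150.6 cm^3/s/cm^2

150.6 cm^3/s/cm^2


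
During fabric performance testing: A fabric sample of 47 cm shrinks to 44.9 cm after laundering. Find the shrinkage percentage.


Formula: Shrinkage% = ((L_before - L_after) / L_before) * 100
Step 1: Shrinkage = 47 - 44.9 = 2.1 cm
Step 2: Shrinkage% = (2.1 / 47) * 100
Step 3: Shrinkage% = 0.044681 * 100 = 4.4681% ≈ 4.5%

4.5%


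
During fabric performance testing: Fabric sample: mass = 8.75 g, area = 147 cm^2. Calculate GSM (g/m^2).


Formula: GSM = mass_g / area_m2
Step 1: Convert area: 147 cm^2 = 147 / 10000 = 0.0147 m^2
Step 2: GSM = 8.75 g / 0.0147 m^2 = 595.2 g/m^2

595.2 g/m^2


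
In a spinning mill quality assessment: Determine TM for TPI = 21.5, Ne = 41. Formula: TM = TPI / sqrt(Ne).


Formula: TM = TPI / sqrt(Ne)
Step 1: sqrt(Ne) = sqrt(41) = 6.4031
Step 2: TM = 21.5 / 6.4031 = 3.36

3.36 TM


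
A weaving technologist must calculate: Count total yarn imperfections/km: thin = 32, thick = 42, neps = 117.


Formula: Total = thin places + thick places + neps
Total = 32 + 42 + 117
Total = 191 imperfections/km

191 imperfections/km


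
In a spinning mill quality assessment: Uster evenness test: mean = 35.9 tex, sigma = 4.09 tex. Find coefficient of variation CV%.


Formula: CV% = (standard deviation / mean) * 100
Step 1: Ratio = 4.09 / 35.9 = 0.113928
Step 2: CV% = 0.113928 * 100 = 11.3928% ≈ 11.4%

11.4%


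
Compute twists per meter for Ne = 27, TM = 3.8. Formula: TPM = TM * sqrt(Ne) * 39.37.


Formula: TPM = TM * sqrt(Ne) * 39.37
Step 1: sqrt(Ne) = sqrt(27) = 5.1962
Step 2: TM * sqrt(Ne) = 3.8 * 5.1962 = 19.7456
Step 3: TPM = 19.7456 * 39.37 = 777 twists/m

777 twists/m


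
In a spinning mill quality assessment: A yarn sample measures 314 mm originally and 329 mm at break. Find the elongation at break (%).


Formula: Elongation (%) = ((L_break - L0) / L0) * 100
Step 1: Extension = 329 - 314 = 15 mm
Step 2: Elongation = (15 / 314) * 100
Step 3: Elongation = 0.047771 * 100 = 4.7771% ≈ 4.8%

4.8%


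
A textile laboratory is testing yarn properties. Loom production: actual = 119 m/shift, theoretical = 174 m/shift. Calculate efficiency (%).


Formula: Efficiency% = (Actual output / Theoretical output) * 100
Efficiency% = (119 / 174) * 100
Efficiency% = 0.683908 * 100 = 68.3908% ≈ 68.4%

68.4%


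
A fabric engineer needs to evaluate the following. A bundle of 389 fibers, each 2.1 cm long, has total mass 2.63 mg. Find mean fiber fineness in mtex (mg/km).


Formula: fineness (mtex) = mass (mg) / total length (km) = (mass_mg / total_length_m) * 1000
Step 1: Convert fiber length: 2.1 cm = 0.021 m
Step 2: Total fiber length = 389 * 0.021 = 8.169 m
Step 3: Linear density = 2.63 mg / 8.169 m = 0.3219 mg/m
Step 4: fineness = 0.3219 * 1000 = 321.9 mtex

321.9 mtex


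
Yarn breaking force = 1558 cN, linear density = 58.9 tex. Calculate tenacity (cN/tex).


Formula: Tenacity = Breaking force / Linear density
Tenacity = 1558 cN / 58.9 tex
Tenacity = 26.45 cN/tex

26.45 cN/tex


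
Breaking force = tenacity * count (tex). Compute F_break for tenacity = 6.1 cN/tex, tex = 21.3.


Formula: Breaking force = Tenacity * Linear density
F = 6.1 cN/tex * 21.3 tex
F = 129.93 cN

129.93 cN


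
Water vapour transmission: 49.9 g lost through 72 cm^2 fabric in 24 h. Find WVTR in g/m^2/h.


Formula: WVTR = mass_loss / (area * time)
Step 1: Convert area: 72 cm^2 = 0.0072 m^2
Step 2: WVTR = 49.9 g / (0.0072 m^2 * 24 h)
Step 3: WVTR = 49.9 / 0.1728 = 288.8 g/m^2/h

288.8 g/m^2/h


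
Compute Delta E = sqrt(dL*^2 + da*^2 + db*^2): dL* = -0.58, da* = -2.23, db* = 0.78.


Formula: Delta E = sqrt(dL*^2 + da*^2 + db*^2)
Step 1: dL*^2 = (-0.58)^2 = 0.3364
Step 2: da*^2 = (-2.23)^2 = 4.9729
Step 3: db*^2 = 0.78^2 = 0.6084
Step 4: Sum = 0.3364 + 4.9729 + 0.6084 = 5.9177
Step 5: Delta E = sqrt(5.9177) = 2.43

2.43 Delta E


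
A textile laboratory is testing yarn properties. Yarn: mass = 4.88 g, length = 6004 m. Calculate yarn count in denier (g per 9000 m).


Formula: den = (mass_g / length_m) * 9000
Substituting: den = (4.88 / 6004) * 9000
Intermediate: 4.88 / 6004 = 0.00081279 g/m
den = 0.00081279 * 9000 = 7.3 denier

7.3 denier


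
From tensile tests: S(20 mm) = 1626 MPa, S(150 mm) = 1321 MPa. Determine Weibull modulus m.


Formula: m = ln(L1/L2) / ln(S2/S1)
Step 1: ln(L1/L2) = ln(20/150) = -2.01490
Step 2: S2/S1 = 1321/1626 = 0.81242
Step 3: ln(S2/S1) = ln(0.81242) = -0.20774
Step 4: m = -2.01490 / -0.20774 = 9.70

9.70 (Weibull m)


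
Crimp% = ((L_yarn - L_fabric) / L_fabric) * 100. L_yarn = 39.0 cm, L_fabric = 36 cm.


Formula: Crimp% = ((L_yarn - L_fabric) / L_fabric) * 100
Step 1: Extension = 39.0 - 36 = 3.0 cm
Step 2: Crimp% = (3.0 / 36) * 100
Step 3: Crimp% = 0.083333 * 100 = 8.3333% ≈ 8.3%

8.3%


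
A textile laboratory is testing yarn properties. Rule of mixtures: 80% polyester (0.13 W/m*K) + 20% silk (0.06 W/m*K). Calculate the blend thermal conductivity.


Formula: Blend property = (fraction_A * property_A) + (fraction_B * property_B)
Step 1: Contribution A = 80/100 * 0.13 W/m*K = 0.104 W/m*K
Step 2: Contribution B = 20/100 * 0.06 W/m*K = 0.012 W/m*K
Step 3: Blend thermal conductivity = 0.104 + 0.012 = 0.116 W/m*K

0.116 W/m*K


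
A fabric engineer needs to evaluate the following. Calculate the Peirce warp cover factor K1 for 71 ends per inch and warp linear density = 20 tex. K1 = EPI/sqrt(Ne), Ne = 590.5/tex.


Formula: K1 = EPI / sqrt(Ne), with Ne = 590.5 / tex_warp
Step 1: Ne = 590.5 / 20 = 29.525
Step 2: sqrt(Ne) = sqrt(29.525) = 5.4337
Step 3: K1 = 71 / 5.4337 = 13.1

13.1


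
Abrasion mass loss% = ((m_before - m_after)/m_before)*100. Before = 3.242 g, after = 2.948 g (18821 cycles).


Formula: Mass loss% = ((m_before - m_after) / m_before) * 100
Step 1: Mass loss = 3.242 - 2.948 = 0.294 g
Step 2: Ratio = 0.294 / 3.242 = 0.0906848
Step 3: Mass loss% = 0.0906848 * 100 = 9.06848% ≈ 9.07%

9.07%


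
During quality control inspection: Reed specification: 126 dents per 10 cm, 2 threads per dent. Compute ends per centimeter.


Formula: EPC = (dents per 10 cm * ends per dent) / 10
Step 1: Total ends per 10 cm = 126 * 2 = 252
Step 2: EPC = 252 / 10 = 25.2 ends/cm

25.2 ends/cm


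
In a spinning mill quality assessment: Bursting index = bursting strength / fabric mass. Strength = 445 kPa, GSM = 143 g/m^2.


Formula: Bursting Index = Bursting Strength / Fabric GSM
BI = 445 kPa / 143 g/m^2
BI = 3.112 kPa/(g/m^2)

3.112 kPa/(g/m^2)


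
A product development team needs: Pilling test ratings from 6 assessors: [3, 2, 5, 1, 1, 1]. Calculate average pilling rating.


Formula: Mean = sum / count
Sum = 3 + 2 + 5 + 1 + 1 + 1 = 13
Mean = 13 / 6 = 2.2

2.2


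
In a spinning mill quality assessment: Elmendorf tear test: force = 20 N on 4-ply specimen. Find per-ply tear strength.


Formula: Per-ply strength = Total force / Number of plies
Per-ply = 20 N / 4
Per-ply = 5 N

5 N


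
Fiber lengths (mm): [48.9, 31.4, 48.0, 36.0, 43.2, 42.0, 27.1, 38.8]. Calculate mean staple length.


Formula: Mean = sum of lengths / count
Sum = 48.9 + 31.4 + 48.0 + 36.0 + 43.2 + 42.0 + 27.1 + 38.8
Sum = 315.4 mm
Mean = 315.4 / 8 = 39.43 mm

39.43 mm


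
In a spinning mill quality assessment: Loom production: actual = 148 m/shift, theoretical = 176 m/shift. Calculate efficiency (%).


Formula: Efficiency% = (Actual output / Theoretical output) * 100
Efficiency% = (148 / 176) * 100
Efficiency% = 0.840909 * 100 = 84.0909% ≈ 84.1%

84.1%


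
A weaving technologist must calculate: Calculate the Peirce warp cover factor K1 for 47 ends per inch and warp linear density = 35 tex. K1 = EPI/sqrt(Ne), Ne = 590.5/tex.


Formula: K1 = EPI / sqrt(Ne), with Ne = 590.5 / tex_warp
Step 1: Ne = 590.5 / 35 = 16.871
Step 2: sqrt(Ne) = sqrt(16.871) = 4.1074
Step 3: K1 = 47 / 4.1074 = 11.4

11.4


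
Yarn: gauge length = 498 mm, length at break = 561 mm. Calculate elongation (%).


Formula: Elongation (%) = ((L_break - L0) / L0) * 100
Step 1: Extension = 561 - 498 = 63 mm
Step 2: Elongation = (63 / 498) * 100
Step 3: Elongation = 0.126506 * 100 = 12.6506% ≈ 12.7%

12.7%


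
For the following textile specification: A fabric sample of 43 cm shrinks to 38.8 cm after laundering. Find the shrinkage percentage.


Formula: Shrinkage% = ((L_before - L_after) / L_before) * 100
Step 1: Shrinkage = 43 - 38.8 = 4.2 cm
Step 2: Shrinkage% = (4.2 / 43) * 100
Step 3: Shrinkage% = 0.097674 * 100 = 9.7674% ≈ 9.8%

9.8%


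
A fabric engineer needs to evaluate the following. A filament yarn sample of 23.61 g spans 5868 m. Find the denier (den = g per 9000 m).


Formula: den = (mass_g / length_m) * 9000
Substituting: den = (23.61 / 5868) * 9000
Intermediate: 23.61 / 5868 = 0.00402352 g/m
den = 0.00402352 * 9000 = 36.2 denier

36.2 denier


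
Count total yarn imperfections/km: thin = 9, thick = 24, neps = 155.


Formula: Total = thin places + thick places + neps
Total = 9 + 24 + 155
Total = 188 imperfections/km

188 imperfections/km


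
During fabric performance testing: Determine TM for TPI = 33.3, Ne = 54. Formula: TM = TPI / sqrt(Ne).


Formula: TM = TPI / sqrt(Ne)
Step 1: sqrt(Ne) = sqrt(54) = 7.3485
Step 2: TM = 33.3 / 7.3485 = 4.53

4.53 TM


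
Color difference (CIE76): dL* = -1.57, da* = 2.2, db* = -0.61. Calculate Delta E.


Formula: Delta E = sqrt(dL*^2 + da*^2 + db*^2)
Step 1: dL*^2 = (-1.57)^2 = 2.4649
Step 2: da*^2 = 2.2^2 = 4.84
Step 3: db*^2 = (-0.61)^2 = 0.3721
Step 4: Sum = 2.4649 + 4.84 + 0.3721 = 7.677
Step 5: Delta E = sqrt(7.677) = 2.77

2.77 Delta E


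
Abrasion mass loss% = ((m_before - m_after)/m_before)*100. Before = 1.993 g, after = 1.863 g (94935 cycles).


Formula: Mass loss% = ((m_before - m_after) / m_before) * 100
Step 1: Mass loss = 1.993 - 1.863 = 0.13 g
Step 2: Ratio = 0.13 / 1.993 = 0.0652283
Step 3: Mass loss% = 0.0652283 * 100 = 6.52283% ≈ 6.52%

6.52%


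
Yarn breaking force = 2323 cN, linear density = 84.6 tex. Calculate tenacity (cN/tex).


Formula: Tenacity = Breaking force / Linear density
Tenacity = 2323 cN / 84.6 tex
Tenacity = 27.46 cN/tex

27.46 cN/tex


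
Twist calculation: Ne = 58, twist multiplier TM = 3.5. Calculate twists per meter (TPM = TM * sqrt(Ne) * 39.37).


Formula: TPM = TM * sqrt(Ne) * 39.37
Step 1: sqrt(Ne) = sqrt(58) = 7.6158
Step 2: TM * sqrt(Ne) = 3.5 * 7.6158 = 26.6553
Step 3: TPM = 26.6553 * 39.37 = 1049 twists/m

1049 twists/m


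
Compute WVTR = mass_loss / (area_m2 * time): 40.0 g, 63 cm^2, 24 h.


Formula: WVTR = mass_loss / (area * time)
Step 1: Convert area: 63 cm^2 = 0.0063 m^2
Step 2: WVTR = 40.0 g / (0.0063 m^2 * 24 h)
Step 3: WVTR = 40.0 / 0.1512 = 264.6 g/m^2/h

264.6 g/m^2/h


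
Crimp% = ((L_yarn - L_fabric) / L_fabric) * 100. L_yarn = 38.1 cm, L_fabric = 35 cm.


Formula: Crimp% = ((L_yarn - L_fabric) / L_fabric) * 100
Step 1: Extension = 38.1 - 35 = 3.1 cm
Step 2: Crimp% = (3.1 / 35) * 100
Step 3: Crimp% = 0.088571 * 100 = 8.8571% ≈ 8.9%

8.9%


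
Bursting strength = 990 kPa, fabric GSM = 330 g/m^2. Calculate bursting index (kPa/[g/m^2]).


Formula: Bursting Index = Bursting Strength / Fabric GSM
BI = 990 kPa / 330 g/m^2
BI = 3.000 kPa/(g/m^2)

3.000 kPa/(g/m^2)


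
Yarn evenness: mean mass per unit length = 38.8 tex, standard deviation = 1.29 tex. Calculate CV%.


Formula: CV% = (standard deviation / mean) * 100
Step 1: Ratio = 1.29 / 38.8 = 0.033247
Step 2: CV% = 0.033247 * 100 = 3.3247% ≈ 3.3%

3.3%


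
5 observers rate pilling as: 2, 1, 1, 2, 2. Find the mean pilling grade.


Formula: Mean = sum / count
Sum = 2 + 1 + 1 + 2 + 2 = 8
Mean = 8 / 5 = 1.6

1.6


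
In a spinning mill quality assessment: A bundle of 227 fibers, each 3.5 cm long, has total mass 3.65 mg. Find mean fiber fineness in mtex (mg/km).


Formula: fineness (mtex) = mass (mg) / total length (km) = (mass_mg / total_length_m) * 1000
Step 1: Convert fiber length: 3.5 cm = 0.035 m
Step 2: Total fiber length = 227 * 0.035 = 7.945 m
Step 3: Linear density = 3.65 mg / 7.945 m = 0.4594 mg/m
Step 4: fineness = 0.4594 * 1000 = 459.4 mtex

459.4 mtex


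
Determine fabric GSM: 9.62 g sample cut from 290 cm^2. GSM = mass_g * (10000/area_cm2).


Formula: GSM = mass_g / area_m2
Step 1: Convert area: 290 cm^2 = 290 / 10000 = 0.029 m^2
Step 2: GSM = 9.62 g / 0.029 m^2 = 331.7 g/m^2

331.7 g/m^2


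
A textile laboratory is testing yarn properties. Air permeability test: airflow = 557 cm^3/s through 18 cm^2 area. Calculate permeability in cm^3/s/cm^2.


Formula: Air Permeability = Airflow / Test Area
AP = 557 cm^3/s / 18 cm^2
AP = 30.9 cm^3/s/cm^2

30.9 cm^3/s/cm^2


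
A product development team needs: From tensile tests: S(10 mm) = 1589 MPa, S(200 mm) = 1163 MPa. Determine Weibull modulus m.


Formula: m = ln(L1/L2) / ln(S2/S1)
Step 1: ln(L1/L2) = ln(10/200) = -2.99573
Step 2: S2/S1 = 1163/1589 = 0.73191
Step 3: ln(S2/S1) = ln(0.73191) = -0.31210
Step 4: m = -2.99573 / -0.31210 = 9.60

9.60 (Weibull m)


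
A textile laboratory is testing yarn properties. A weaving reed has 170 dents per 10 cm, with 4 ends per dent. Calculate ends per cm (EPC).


Formula: EPC = (dents per 10 cm * ends per dent) / 10
Step 1: Total ends per 10 cm = 170 * 4 = 680
Step 2: EPC = 680 / 10 = 68.0 ends/cm

68.0 ends/cm


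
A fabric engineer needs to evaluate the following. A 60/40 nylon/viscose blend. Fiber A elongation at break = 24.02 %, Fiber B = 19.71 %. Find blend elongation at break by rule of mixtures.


Formula: Blend property = (fraction_A * property_A) + (fraction_B * property_B)
Step 1: Contribution A = 60/100 * 24.02 % = 14.412 %
Step 2: Contribution B = 40/100 * 19.71 % = 7.884 %
Step 3: Blend elongation at break = 14.412 + 7.884 = 22.296 %

22.296 %


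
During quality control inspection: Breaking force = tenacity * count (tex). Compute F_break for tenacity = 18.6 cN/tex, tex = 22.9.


Formula: Breaking force = Tenacity * Linear density
F = 18.6 cN/tex * 22.9 tex
F = 425.94 cN

425.94 cN


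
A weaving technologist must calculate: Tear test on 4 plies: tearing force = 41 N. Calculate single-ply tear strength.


Formula: Per-ply strength = Total force / Number of plies
Per-ply = 41 N / 4
Per-ply = 10.25 N

10.25 N


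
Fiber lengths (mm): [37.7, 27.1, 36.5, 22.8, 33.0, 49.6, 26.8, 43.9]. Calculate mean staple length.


Formula: Mean = sum of lengths / count
Sum = 37.7 + 27.1 + 36.5 + 22.8 + 33.0 + 49.6 + 26.8 + 43.9
Sum = 277.4 mm
Mean = 277.4 / 8 = 34.68 mm

34.68 mm


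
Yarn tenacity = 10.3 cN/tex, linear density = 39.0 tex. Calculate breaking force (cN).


Formula: Breaking force = Tenacity * Linear density
F = 10.3 cN/tex * 39.0 tex
F = 401.70 cN

401.70 cN


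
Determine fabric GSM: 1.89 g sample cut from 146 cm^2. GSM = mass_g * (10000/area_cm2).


Formula: GSM = mass_g / area_m2
Step 1: Convert area: 146 cm^2 = 146 / 10000 = 0.0146 m^2
Step 2: GSM = 1.89 g / 0.0146 m^2 = 129.5 g/m^2

129.5 g/m^2


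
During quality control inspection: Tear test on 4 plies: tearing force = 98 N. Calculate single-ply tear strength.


Formula: Per-ply strength = Total force / Number of plies
Per-ply = 98 N / 4
Per-ply = 24.5 N

24.5 N


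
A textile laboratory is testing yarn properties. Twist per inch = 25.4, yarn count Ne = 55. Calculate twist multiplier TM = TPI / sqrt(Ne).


Formula: TM = TPI / sqrt(Ne)
Step 1: sqrt(Ne) = sqrt(55) = 7.4162
Step 2: TM = 25.4 / 7.4162 = 3.42

3.42 TM


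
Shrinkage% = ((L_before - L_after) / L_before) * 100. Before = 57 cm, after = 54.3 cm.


Formula: Shrinkage% = ((L_before - L_after) / L_before) * 100
Step 1: Shrinkage = 57 - 54.3 = 2.7 cm
Step 2: Shrinkage% = (2.7 / 57) * 100
Step 3: Shrinkage% = 0.047368 * 100 = 4.7368% ≈ 4.7%

4.7%


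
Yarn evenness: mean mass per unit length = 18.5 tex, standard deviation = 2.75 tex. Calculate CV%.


Formula: CV% = (standard deviation / mean) * 100
Step 1: Ratio = 2.75 / 18.5 = 0.148649
Step 2: CV% = 0.148649 * 100 = 14.8649% ≈ 14.9%

14.9%


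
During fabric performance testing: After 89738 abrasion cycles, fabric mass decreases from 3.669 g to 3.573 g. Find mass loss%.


Formula: Mass loss% = ((m_before - m_after) / m_before) * 100
Step 1: Mass loss = 3.669 - 3.573 = 0.096 g
Step 2: Ratio = 0.096 / 3.669 = 0.0261652
Step 3: Mass loss% = 0.0261652 * 100 = 2.61652% ≈ 2.62%

2.62%


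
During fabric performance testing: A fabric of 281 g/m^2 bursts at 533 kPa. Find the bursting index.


Formula: Bursting Index = Bursting Strength / Fabric GSM
BI = 533 kPa / 281 g/m^2
BI = 1.897 kPa/(g/m^2)

1.897 kPa/(g/m^2)


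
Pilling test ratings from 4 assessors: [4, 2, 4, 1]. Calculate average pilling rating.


Formula: Mean = sum / count
Sum = 4 + 2 + 4 + 1 = 11
Mean = 11 / 4 = 2.8

2.8


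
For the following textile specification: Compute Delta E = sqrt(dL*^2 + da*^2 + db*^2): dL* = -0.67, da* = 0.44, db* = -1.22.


Formula: Delta E = sqrt(dL*^2 + da*^2 + db*^2)
Step 1: dL*^2 = (-0.67)^2 = 0.4489
Step 2: da*^2 = 0.44^2 = 0.1936
Step 3: db*^2 = (-1.22)^2 = 1.4884
Step 4: Sum = 0.4489 + 0.1936 + 1.4884 = 2.1309
Step 5: Delta E = sqrt(2.1309) = 1.46

1.46 Delta E


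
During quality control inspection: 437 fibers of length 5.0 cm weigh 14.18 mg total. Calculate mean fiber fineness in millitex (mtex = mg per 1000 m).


Formula: fineness (mtex) = mass (mg) / total length (km) = (mass_mg / total_length_m) * 1000
Step 1: Convert fiber length: 5.0 cm = 0.05 m
Step 2: Total fiber length = 437 * 0.05 = 21.85 m
Step 3: Linear density = 14.18 mg / 21.85 m = 0.6490 mg/m
Step 4: fineness = 0.6490 * 1000 = 649.0 mtex

649.0 mtex


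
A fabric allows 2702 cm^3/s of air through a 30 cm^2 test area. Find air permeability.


Formula: Air Permeability = Airflow / Test Area
AP = 2702 cm^3/s / 30 cm^2
AP = 90.1 cm^3/s/cm^2

90.1 cm^3/s/cm^2


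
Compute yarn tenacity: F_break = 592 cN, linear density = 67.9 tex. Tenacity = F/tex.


Formula: Tenacity = Breaking force / Linear density
Tenacity = 592 cN / 67.9 tex
Tenacity = 8.72 cN/tex

8.72 cN/tex


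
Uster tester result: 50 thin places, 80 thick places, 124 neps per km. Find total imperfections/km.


Formula: Total = thin places + thick places + neps
Total = 50 + 80 + 124
Total = 254 imperfections/km

254 imperfections/km


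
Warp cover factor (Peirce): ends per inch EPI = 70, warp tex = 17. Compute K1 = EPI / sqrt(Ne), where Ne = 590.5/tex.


Formula: K1 = EPI / sqrt(Ne), with Ne = 590.5 / tex_warp
Step 1: Ne = 590.5 / 17 = 34.735
Step 2: sqrt(Ne) = sqrt(34.735) = 5.8936
Step 3: K1 = 70 / 5.8936 = 11.9

11.9


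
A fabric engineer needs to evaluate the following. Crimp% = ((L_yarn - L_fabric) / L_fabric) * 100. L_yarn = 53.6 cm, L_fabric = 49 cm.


Formula: Crimp% = ((L_yarn - L_fabric) / L_fabric) * 100
Step 1: Extension = 53.6 - 49 = 4.6 cm
Step 2: Crimp% = (4.6 / 49) * 100
Step 3: Crimp% = 0.093878 * 100 = 9.3878% ≈ 9.4%

9.4%


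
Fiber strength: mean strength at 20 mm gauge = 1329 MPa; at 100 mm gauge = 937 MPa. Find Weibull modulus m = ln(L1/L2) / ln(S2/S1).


Formula: m = ln(L1/L2) / ln(S2/S1)
Step 1: ln(L1/L2) = ln(20/100) = -1.60944
Step 2: S2/S1 = 937/1329 = 0.70504
Step 3: ln(S2/S1) = ln(0.70504) = -0.34950
Step 4: m = -1.60944 / -0.34950 = 4.60

4.60 (Weibull m)


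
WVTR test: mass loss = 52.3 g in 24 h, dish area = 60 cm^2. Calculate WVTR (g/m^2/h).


Formula: WVTR = mass_loss / (area * time)
Step 1: Convert area: 60 cm^2 = 0.006 m^2
Step 2: WVTR = 52.3 g / (0.006 m^2 * 24 h)
Step 3: WVTR = 52.3 / 0.144 = 363.2 g/m^2/h

363.2 g/m^2/h


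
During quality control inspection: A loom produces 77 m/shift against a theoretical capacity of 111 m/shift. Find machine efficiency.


Formula: Efficiency% = (Actual output / Theoretical output) * 100
Efficiency% = (77 / 111) * 100
Efficiency% = 0.693694 * 100 = 69.3694% ≈ 69.4%

69.4%


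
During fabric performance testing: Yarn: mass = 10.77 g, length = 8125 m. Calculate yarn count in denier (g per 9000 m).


Formula: den = (mass_g / length_m) * 9000
Substituting: den = (10.77 / 8125) * 9000
Intermediate: 10.77 / 8125 = 0.00132554 g/m
den = 0.00132554 * 9000 = 11.9 denier

11.9 denier


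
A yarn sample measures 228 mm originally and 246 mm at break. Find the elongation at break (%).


Formula: Elongation (%) = ((L_break - L0) / L0) * 100
Step 1: Extension = 246 - 228 = 18 mm
Step 2: Elongation = (18 / 228) * 100
Step 3: Elongation = 0.078947 * 100 = 7.8947% ≈ 7.9%

7.9%


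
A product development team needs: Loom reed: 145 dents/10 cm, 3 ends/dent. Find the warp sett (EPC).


Formula: EPC = (dents per 10 cm * ends per dent) / 10
Step 1: Total ends per 10 cm = 145 * 3 = 435
Step 2: EPC = 435 / 10 = 43.5 ends/cm

43.5 ends/cm


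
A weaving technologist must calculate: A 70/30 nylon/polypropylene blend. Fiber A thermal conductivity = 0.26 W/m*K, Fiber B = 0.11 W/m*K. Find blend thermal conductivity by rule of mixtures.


Formula: Blend property = (fraction_A * property_A) + (fraction_B * property_B)
Step 1: Contribution A = 70/100 * 0.26 W/m*K = 0.182 W/m*K
Step 2: Contribution B = 30/100 * 0.11 W/m*K = 0.033 W/m*K
Step 3: Blend thermal conductivity = 0.182 + 0.033 = 0.215 W/m*K

0.215 W/m*K


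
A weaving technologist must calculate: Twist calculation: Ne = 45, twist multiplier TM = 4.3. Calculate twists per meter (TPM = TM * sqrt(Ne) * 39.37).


Formula: TPM = TM * sqrt(Ne) * 39.37
Step 1: sqrt(Ne) = sqrt(45) = 6.7082
Step 2: TM * sqrt(Ne) = 4.3 * 6.7082 = 28.8453
Step 3: TPM = 28.8453 * 39.37 = 1136 twists/m

1136 twists/m


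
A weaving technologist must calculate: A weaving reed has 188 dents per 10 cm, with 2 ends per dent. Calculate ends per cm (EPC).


Formula: EPC = (dents per 10 cm * ends per dent) / 10
Step 1: Total ends per 10 cm = 188 * 2 = 376
Step 2: EPC = 376 / 10 = 37.6 ends/cm

37.6 ends/cm


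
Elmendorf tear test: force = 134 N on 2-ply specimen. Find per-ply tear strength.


Formula: Per-ply strength = Total force / Number of plies
Per-ply = 134 N / 2
Per-ply = 67 N

67 N


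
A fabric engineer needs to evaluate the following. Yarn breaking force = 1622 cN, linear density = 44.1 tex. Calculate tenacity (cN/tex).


Formula: Tenacity = Breaking force / Linear density
Tenacity = 1622 cN / 44.1 tex
Tenacity = 36.78 cN/tex

36.78 cN/tex


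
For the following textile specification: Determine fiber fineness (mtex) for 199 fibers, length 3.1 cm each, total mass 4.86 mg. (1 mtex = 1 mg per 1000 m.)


Formula: fineness (mtex) = mass (mg) / total length (km) = (mass_mg / total_length_m) * 1000
Step 1: Convert fiber length: 3.1 cm = 0.031 m
Step 2: Total fiber length = 199 * 0.031 = 6.169 m
Step 3: Linear density = 4.86 mg / 6.169 m = 0.7878 mg/m
Step 4: fineness = 0.7878 * 1000 = 787.8 mtex

787.8 mtex


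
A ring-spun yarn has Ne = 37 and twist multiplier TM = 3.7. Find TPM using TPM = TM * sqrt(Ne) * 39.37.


Formula: TPM = TM * sqrt(Ne) * 39.37
Step 1: sqrt(Ne) = sqrt(37) = 6.0828
Step 2: TM * sqrt(Ne) = 3.7 * 6.0828 = 22.5064
Step 3: TPM = 22.5064 * 39.37 = 886 twists/m

886 twists/m


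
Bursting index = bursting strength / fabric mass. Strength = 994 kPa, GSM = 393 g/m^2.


Formula: Bursting Index = Bursting Strength / Fabric GSM
BI = 994 kPa / 393 g/m^2
BI = 2.529 kPa/(g/m^2)

2.529 kPa/(g/m^2)


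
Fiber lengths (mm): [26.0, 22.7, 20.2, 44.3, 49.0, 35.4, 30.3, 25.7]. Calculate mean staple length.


Formula: Mean = sum of lengths / count
Sum = 26.0 + 22.7 + 20.2 + 44.3 + 49.0 + 35.4 + 30.3 + 25.7
Sum = 253.6 mm
Mean = 253.6 / 8 = 31.70 mm

31.70 mm


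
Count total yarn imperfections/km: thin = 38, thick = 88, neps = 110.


Formula: Total = thin places + thick places + neps
Total = 38 + 88 + 110
Total = 236 imperfections/km

236 imperfections/km


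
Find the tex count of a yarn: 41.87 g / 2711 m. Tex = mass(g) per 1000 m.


Formula: Tex = (mass_g / length_m) * 1000
Substituting: Tex = (41.87 / 2711) * 1000
Intermediate: 41.87 / 2711 = 0.01544449 g/m
Tex = 0.01544449 * 1000 = 15.44 tex

15.44 tex


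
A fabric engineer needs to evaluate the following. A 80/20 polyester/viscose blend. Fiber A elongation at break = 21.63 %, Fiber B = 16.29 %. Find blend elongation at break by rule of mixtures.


Formula: Blend property = (fraction_A * property_A) + (fraction_B * property_B)
Step 1: Contribution A = 80/100 * 21.63 % = 17.304 %
Step 2: Contribution B = 20/100 * 16.29 % = 3.258 %
Step 3: Blend elongation at break = 17.304 + 3.258 = 20.562 %

20.562 %


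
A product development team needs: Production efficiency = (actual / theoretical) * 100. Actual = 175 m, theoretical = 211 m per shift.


Formula: Efficiency% = (Actual output / Theoretical output) * 100
Efficiency% = (175 / 211) * 100
Efficiency% = 0.829384 * 100 = 82.9384% ≈ 82.9%

82.9%


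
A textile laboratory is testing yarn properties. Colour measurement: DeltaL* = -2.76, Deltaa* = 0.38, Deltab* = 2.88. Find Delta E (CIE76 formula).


Formula: Delta E = sqrt(dL*^2 + da*^2 + db*^2)
Step 1: dL*^2 = (-2.76)^2 = 7.6176
Step 2: da*^2 = 0.38^2 = 0.1444
Step 3: db*^2 = 2.88^2 = 8.2944
Step 4: Sum = 7.6176 + 0.1444 + 8.2944 = 16.0564
Step 5: Delta E = sqrt(16.0564) = 4.01

4.01 Delta E


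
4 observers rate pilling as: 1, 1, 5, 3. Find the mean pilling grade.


Formula: Mean = sum / count
Sum = 1 + 1 + 5 + 3 = 10
Mean = 10 / 4 = 2.5

2.5


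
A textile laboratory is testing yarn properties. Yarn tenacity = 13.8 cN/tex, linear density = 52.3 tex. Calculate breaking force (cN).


Formula: Breaking force = Tenacity * Linear density
F = 13.8 cN/tex * 52.3 tex
F = 721.74 cN

721.74 cN


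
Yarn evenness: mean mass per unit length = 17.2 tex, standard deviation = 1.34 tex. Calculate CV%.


Formula: CV% = (standard deviation / mean) * 100
Step 1: Ratio = 1.34 / 17.2 = 0.077907
Step 2: CV% = 0.077907 * 100 = 7.7907% ≈ 7.8%

7.8%
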